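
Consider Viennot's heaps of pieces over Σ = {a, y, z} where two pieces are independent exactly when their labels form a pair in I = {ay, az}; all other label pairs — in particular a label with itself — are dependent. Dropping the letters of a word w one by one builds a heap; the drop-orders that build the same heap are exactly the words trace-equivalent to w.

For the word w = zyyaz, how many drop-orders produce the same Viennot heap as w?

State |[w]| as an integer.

piece 0:z — minimal
piece 1:y rests on {0:z}
piece 2:y rests on {1:y}
piece 3:a — minimal
piece 4:z rests on {2:y}
minimal pieces: {0:z, 3:a}
ways to finish when only these pieces remain (= sum over removing one remaining piece with nothing left below it):
  1 left: {3}→1  {4}→1
  2 left: {2,4}→1  {3,4}→2
  3 left: {1,2,4}→1  {2,3,4}→3
  placing 0:z first → 4 extensions
  placing 3:a first → 1 extensions
total linear extensions = 5

5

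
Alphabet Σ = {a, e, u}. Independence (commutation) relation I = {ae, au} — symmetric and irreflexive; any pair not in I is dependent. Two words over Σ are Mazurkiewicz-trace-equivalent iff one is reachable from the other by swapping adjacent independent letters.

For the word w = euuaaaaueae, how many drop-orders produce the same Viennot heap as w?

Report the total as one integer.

piece 0:e — minimal
piece 1:u rests on {0:e}
piece 2:u rests on {1:u}
piece 3:a — minimal
piece 4:a rests on {3:a}
piece 5:a rests on {4:a}
piece 6:a rests on {5:a}
piece 7:u rests on {2:u}
piece 8:e rests on {7:u}
piece 9:a rests on {6:a}
piece 10:e rests on {8:e}
minimal pieces: {0:e, 3:a}
ways to finish when only these pieces remain (= sum over removing one remaining piece with nothing left below it):
  1 left: {9}→1  {10}→1
  2 left: {6,9}→1  {8,10}→1  {9,10}→2
  3 left: {5,6,9}→1  {6,9,10}→3  {7,8,10}→1  {8,9,10}→3
  4 left: {2,7,8,10}→1  {4,5,6,9}→1  {5,6,9,10}→4  {6,8,9,10}→6  {7,8,9,10}→4
  5 left: {1,2,7,8,10}→1  {2,7,8,9,10}→5  {3,4,5,6,9}→1  {4,5,6,9,10}→5  {5,6,8,9,10}→10  {6,7,8,9,10}→10
  6 left: {0,1,2,7,8,10}→1  {1,2,7,8,9,10}→6  {2,6,7,8,9,10}→15  {3,4,5,6,9,10}→6  {4,5,6,8,9,10}→15  {5,6,7,8,9,10}→20
  7 left: {0,1,2,7,8,9,10}→7  {1,2,6,7,8,9,10}→21  {2,5,6,7,8,9,10}→35  {3,4,5,6,8,9,10}→21  {4,5,6,7,8,9,10}→35
  8 left: {0,1,2,6,7,8,9,10}→28  {1,2,5,6,7,8,9,10}→56  {2,4,5,6,7,8,9,10}→70  {3,4,5,6,7,8,9,10}→56
  9 left: {0,1,2,5,6,7,8,9,10}→84  {1,2,4,5,6,7,8,9,10}→126  {2,3,4,5,6,7,8,9,10}→126
  placing 0:e first → 252 extensions
  placing 3:a first → 210 extensions
total linear extensions = 462

462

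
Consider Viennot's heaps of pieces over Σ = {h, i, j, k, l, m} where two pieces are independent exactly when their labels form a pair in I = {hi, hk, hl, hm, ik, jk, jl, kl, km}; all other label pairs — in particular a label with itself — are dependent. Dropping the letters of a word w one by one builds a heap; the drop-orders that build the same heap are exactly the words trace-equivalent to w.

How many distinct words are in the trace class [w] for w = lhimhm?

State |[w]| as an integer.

#0=l has no predecessor
#1=h has no predecessor
#2=i depends on [0:l]
#3=m depends on [2:i]
#4=h depends on [1:h]
#5=m depends on [3:m]
sources: [0:l, 1:h]
N(rest) = Σ N(rest − s) over sources s of rest; N(one piece) = 1:
  size 1 → [4]=1  [5]=1
  size 2 → [1,4]=1  [3,5]=1  [4,5]=2
  size 3 → [1,4,5]=3  [2,3,5]=1  [3,4,5]=3
  size 4 → [0,2,3,5]=1  [1,3,4,5]=6  [2,3,4,5]=4
  first=0(l) contributes 10
  first=1(h) contributes 5
|[w]| = 15

15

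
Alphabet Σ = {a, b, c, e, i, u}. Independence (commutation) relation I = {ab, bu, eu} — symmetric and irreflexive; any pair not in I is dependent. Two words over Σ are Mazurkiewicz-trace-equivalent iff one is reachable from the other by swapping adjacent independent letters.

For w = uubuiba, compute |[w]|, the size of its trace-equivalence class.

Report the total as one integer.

piece 0:u — minimal
piece 1:u rests on {0:u}
piece 2:b — minimal
piece 3:u rests on {1:u}
piece 4:i rests on {2:b, 3:u}
piece 5:b rests on {4:i}
piece 6:a rests on {4:i}
minimal pieces: {0:u, 2:b}
ways to finish when only these pieces remain (= sum over removing one remaining piece with nothing left below it):
  1 left: {5}→1  {6}→1
  2 left: {5,6}→2
  3 left: {4,5,6}→2
  4 left: {2,4,5,6}→2  {3,4,5,6}→2
  5 left: {1,3,4,5,6}→2  {2,3,4,5,6}→4
  placing 0:u first → 6 extensions
  placing 2:b first → 2 extensions
total linear extensions = 8

8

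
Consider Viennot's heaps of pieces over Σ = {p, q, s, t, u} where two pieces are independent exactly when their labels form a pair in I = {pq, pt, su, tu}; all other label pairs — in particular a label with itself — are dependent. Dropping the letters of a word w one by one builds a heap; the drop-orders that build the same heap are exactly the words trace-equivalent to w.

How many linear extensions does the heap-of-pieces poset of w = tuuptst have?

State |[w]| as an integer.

10

drop 0:t onto floor
drop 1:u onto floor
drop 2:u onto {1:u}
drop 3:p onto {2:u}
drop 4:t onto {0:t}
drop 5:s onto {3:p, 4:t}
drop 6:t onto {5:s}
ground layer = {0:t, 1:u}
drop-orders for the pieces not yet dropped (sum over which currently-grounded one goes next):
  1 to go: {6} 1
  2 to go: {5,6} 1
  3 to go: {3,5,6} 1  {4,5,6} 1
  4 to go: {0,4,5,6} 1  {2,3,5,6} 1  {3,4,5,6} 2
  5 to go: {0,3,4,5,6} 3  {1,2,3,5,6} 1  {2,3,4,5,6} 3
  if 0:t drops first: 4 orders
  if 1:u drops first: 6 orders
heap linearizations: 10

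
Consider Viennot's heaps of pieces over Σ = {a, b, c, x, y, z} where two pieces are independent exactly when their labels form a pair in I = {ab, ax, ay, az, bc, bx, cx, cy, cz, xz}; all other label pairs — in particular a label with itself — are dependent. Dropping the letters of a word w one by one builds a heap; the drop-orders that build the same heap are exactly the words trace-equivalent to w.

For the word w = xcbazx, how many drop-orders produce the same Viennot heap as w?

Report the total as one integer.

90

#0=x has no predecessor
#1=c has no predecessor
#2=b has no predecessor
#3=a depends on [1:c]
#4=z depends on [2:b]
#5=x depends on [0:x]
sources: [0:x, 1:c, 2:b]
N(rest) = Σ N(rest − s) over sources s of rest; N(one piece) = 1:
  size 1 → [3]=1  [4]=1  [5]=1
  size 2 → [0,5]=1  [1,3]=1  [2,4]=1  [3,4]=2  [3,5]=2  [4,5]=2
  size 3 → [0,3,5]=3  [0,4,5]=3  [1,3,4]=3  [1,3,5]=3  [2,3,4]=3  [2,4,5]=3  [3,4,5]=6
  size 4 → [0,1,3,5]=6  [0,2,4,5]=6  [0,3,4,5]=12  [1,2,3,4]=6  [1,3,4,5]=12  [2,3,4,5]=12
  first=0(x) contributes 30
  first=1(c) contributes 30
  first=2(b) contributes 30
|[w]| = 90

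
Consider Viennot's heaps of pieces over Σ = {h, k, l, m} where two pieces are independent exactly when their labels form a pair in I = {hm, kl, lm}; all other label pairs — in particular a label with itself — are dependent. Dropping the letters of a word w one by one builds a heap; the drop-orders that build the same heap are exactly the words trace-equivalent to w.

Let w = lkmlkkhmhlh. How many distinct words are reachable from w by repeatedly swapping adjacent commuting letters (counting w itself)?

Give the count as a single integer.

81

#0=l has no predecessor
#1=k has no predecessor
#2=m depends on [1:k]
#3=l depends on [0:l]
#4=k depends on [2:m]
#5=k depends on [4:k]
#6=h depends on [3:l, 5:k]
#7=m depends on [5:k]
#8=h depends on [6:h]
#9=l depends on [8:h]
#10=h depends on [9:l]
sources: [0:l, 1:k]
N(rest) = Σ N(rest − s) over sources s of rest; N(one piece) = 1:
  size 1 → [7]=1  [10]=1
  size 2 → [7,10]=2  [9,10]=1
  size 3 → [7,9,10]=3  [8,9,10]=1
  size 4 → [6,8,9,10]=1  [7,8,9,10]=4
  size 5 → [3,6,8,9,10]=1  [6,7,8,9,10]=5
  size 6 → [0,3,6,8,9,10]=1  [3,6,7,8,9,10]=6  [5,6,7,8,9,10]=5
  size 7 → [0,3,6,7,8,9,10]=7  [3,5,6,7,8,9,10]=11  [4,5,6,7,8,9,10]=5
  size 8 → [0,3,5,6,7,8,9,10]=18  [2,4,5,6,7,8,9,10]=5  [3,4,5,6,7,8,9,10]=16
  size 9 → [0,3,4,5,6,7,8,9,10]=34  [1,2,4,5,6,7,8,9,10]=5  [2,3,4,5,6,7,8,9,10]=21
  first=0(l) contributes 26
  first=1(k) contributes 55
|[w]| = 81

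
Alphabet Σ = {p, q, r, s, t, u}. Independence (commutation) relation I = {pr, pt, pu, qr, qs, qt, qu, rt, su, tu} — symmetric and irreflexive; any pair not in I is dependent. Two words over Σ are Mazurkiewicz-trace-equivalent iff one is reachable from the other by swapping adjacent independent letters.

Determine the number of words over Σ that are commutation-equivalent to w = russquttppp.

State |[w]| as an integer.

1935

0(r) covers ∅
1(u) covers 0:r
2(s) covers 0:r
3(s) covers 2:s
4(q) covers ∅
5(u) covers 1:u
6(t) covers 3:s
7(t) covers 6:t
8(p) covers 3:s, 4:q
9(p) covers 8:p
10(p) covers 9:p
floor of heap: 0:r, 4:q
completions by unplaced set U, small U first (add the entries for U minus each lowest piece of U):
  |U|=1: {5}:1  {7}:1  {10}:1
  |U|=2: {1,5}:1  {5,7}:2  {5,10}:2  {6,7}:1  {7,10}:2  {9,10}:1
  |U|=3: {1,5,7}:3  {1,5,10}:3  {5,6,7}:3  {5,7,10}:6  {5,9,10}:3  {6,7,10}:3  {7,9,10}:3  {8,9,10}:1
  |U|=4: {1,5,6,7}:6  {1,5,7,10}:12  {1,5,9,10}:6  {4,8,9,10}:1  {5,6,7,10}:12  {5,7,9,10}:12  {5,8,9,10}:4  {6,7,9,10}:6  {7,8,9,10}:4
  |U|=5: {1,5,6,7,10}:30  {1,5,7,9,10}:30  {1,5,8,9,10}:10  {4,5,8,9,10}:5  {4,7,8,9,10}:5  {5,6,7,9,10}:30  {5,7,8,9,10}:20  {6,7,8,9,10}:10
  |U|=6: {1,4,5,8,9,10}:15  {1,5,6,7,9,10}:90  {1,5,7,8,9,10}:60  {3,6,7,8,9,10}:10  {4,5,7,8,9,10}:30  {4,6,7,8,9,10}:15  {5,6,7,8,9,10}:60
  |U|=7: {1,4,5,7,8,9,10}:105  {1,5,6,7,8,9,10}:210  {2,3,6,7,8,9,10}:10  {3,4,6,7,8,9,10}:25  {3,5,6,7,8,9,10}:70  {4,5,6,7,8,9,10}:105
  |U|=8: {1,3,5,6,7,8,9,10}:280  {1,4,5,6,7,8,9,10}:420  {2,3,4,6,7,8,9,10}:35  {2,3,5,6,7,8,9,10}:80  {3,4,5,6,7,8,9,10}:200
  |U|=9: {1,2,3,5,6,7,8,9,10}:360  {1,3,4,5,6,7,8,9,10}:900  {2,3,4,5,6,7,8,9,10}:315
  start at 0(r): 1575
  start at 4(q): 360
sum over floor = 1935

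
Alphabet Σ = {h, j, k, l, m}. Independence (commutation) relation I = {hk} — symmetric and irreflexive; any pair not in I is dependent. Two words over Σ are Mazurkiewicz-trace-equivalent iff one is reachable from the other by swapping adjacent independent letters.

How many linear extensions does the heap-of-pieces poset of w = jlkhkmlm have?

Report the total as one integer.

drop 0:j onto floor
drop 1:l onto {0:j}
drop 2:k onto {1:l}
drop 3:h onto {1:l}
drop 4:k onto {2:k}
drop 5:m onto {3:h, 4:k}
drop 6:l onto {5:m}
drop 7:m onto {6:l}
ground layer = {0:j}
drop-orders for the pieces not yet dropped (sum over which currently-grounded one goes next):
  1 to go: {7} 1
  2 to go: {6,7} 1
  3 to go: {5,6,7} 1
  4 to go: {3,5,6,7} 1  {4,5,6,7} 1
  5 to go: {2,4,5,6,7} 1  {3,4,5,6,7} 2
  6 to go: {2,3,4,5,6,7} 3
  if 0:j drops first: 3 orders

3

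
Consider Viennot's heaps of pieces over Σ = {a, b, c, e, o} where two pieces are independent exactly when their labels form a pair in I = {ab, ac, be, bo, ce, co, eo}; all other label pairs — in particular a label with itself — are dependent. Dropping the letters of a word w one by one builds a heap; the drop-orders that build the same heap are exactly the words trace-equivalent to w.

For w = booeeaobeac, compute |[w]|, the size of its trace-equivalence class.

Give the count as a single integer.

1980

piece 0:b — minimal
piece 1:o — minimal
piece 2:o rests on {1:o}
piece 3:e — minimal
piece 4:e rests on {3:e}
piece 5:a rests on {2:o, 4:e}
piece 6:o rests on {5:a}
piece 7:b rests on {0:b}
piece 8:e rests on {5:a}
piece 9:a rests on {6:o, 8:e}
piece 10:c rests on {7:b}
minimal pieces: {0:b, 1:o, 3:e}
ways to finish when only these pieces remain (= sum over removing one remaining piece with nothing left below it):
  1 left: {9}→1  {10}→1
  2 left: {6,9}→1  {7,10}→1  {8,9}→1  {9,10}→2
  3 left: {0,7,10}→1  {6,8,9}→2  {6,9,10}→3  {7,9,10}→3  {8,9,10}→3
  4 left: {0,7,9,10}→4  {5,6,8,9}→2  {6,7,9,10}→6  {6,8,9,10}→8  {7,8,9,10}→6
  5 left: {0,6,7,9,10}→10  {0,7,8,9,10}→10  {2,5,6,8,9}→2  {4,5,6,8,9}→2  {5,6,8,9,10}→10  {6,7,8,9,10}→20
  6 left: {0,6,7,8,9,10}→40  {1,2,5,6,8,9}→2  {2,4,5,6,8,9}→4  {2,5,6,8,9,10}→12  {3,4,5,6,8,9}→2  {4,5,6,8,9,10}→12  {5,6,7,8,9,10}→30
  7 left: {0,5,6,7,8,9,10}→70  {1,2,4,5,6,8,9}→6  {1,2,5,6,8,9,10}→14  {2,3,4,5,6,8,9}→6  {2,4,5,6,8,9,10}→28  {2,5,6,7,8,9,10}→42  {3,4,5,6,8,9,10}→14  {4,5,6,7,8,9,10}→42
  8 left: {0,2,5,6,7,8,9,10}→112  {0,4,5,6,7,8,9,10}→112  {1,2,3,4,5,6,8,9}→12  {1,2,4,5,6,8,9,10}→48  {1,2,5,6,7,8,9,10}→56  {2,3,4,5,6,8,9,10}→48  {2,4,5,6,7,8,9,10}→112  {3,4,5,6,7,8,9,10}→56
  9 left: {0,1,2,5,6,7,8,9,10}→168  {0,2,4,5,6,7,8,9,10}→336  {0,3,4,5,6,7,8,9,10}→168  {1,2,3,4,5,6,8,9,10}→108  {1,2,4,5,6,7,8,9,10}→216  {2,3,4,5,6,7,8,9,10}→216
  placing 0:b first → 540 extensions
  placing 1:o first → 720 extensions
  placing 3:e first → 720 extensions
total linear extensions = 1980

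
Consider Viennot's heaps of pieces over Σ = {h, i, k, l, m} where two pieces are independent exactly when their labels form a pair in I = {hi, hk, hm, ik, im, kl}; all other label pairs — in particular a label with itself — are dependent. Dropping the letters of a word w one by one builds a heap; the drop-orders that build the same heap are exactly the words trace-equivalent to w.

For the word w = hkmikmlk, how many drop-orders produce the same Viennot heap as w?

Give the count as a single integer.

0(h) covers ∅
1(k) covers ∅
2(m) covers 1:k
3(i) covers ∅
4(k) covers 2:m
5(m) covers 4:k
6(l) covers 0:h, 3:i, 5:m
7(k) covers 5:m
floor of heap: 0:h, 1:k, 3:i
completions by unplaced set U, small U first (add the entries for U minus each lowest piece of U):
  |U|=1: {6}:1  {7}:1
  |U|=2: {0,6}:1  {3,6}:1  {6,7}:2
  |U|=3: {0,3,6}:2  {0,6,7}:3  {3,6,7}:3  {5,6,7}:2
  |U|=4: {0,3,6,7}:8  {0,5,6,7}:5  {3,5,6,7}:5  {4,5,6,7}:2
  |U|=5: {0,3,5,6,7}:18  {0,4,5,6,7}:7  {2,4,5,6,7}:2  {3,4,5,6,7}:7
  |U|=6: {0,2,4,5,6,7}:9  {0,3,4,5,6,7}:32  {1,2,4,5,6,7}:2  {2,3,4,5,6,7}:9
  start at 0(h): 11
  start at 1(k): 50
  start at 3(i): 11
sum over floor = 72

72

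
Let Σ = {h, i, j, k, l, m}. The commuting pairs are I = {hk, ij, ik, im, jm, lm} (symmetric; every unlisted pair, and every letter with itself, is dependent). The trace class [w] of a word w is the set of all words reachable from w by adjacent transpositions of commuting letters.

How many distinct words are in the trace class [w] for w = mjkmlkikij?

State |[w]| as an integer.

50

#0=m has no predecessor
#1=j has no predecessor
#2=k depends on [0:m, 1:j]
#3=m depends on [2:k]
#4=l depends on [2:k]
#5=k depends on [3:m, 4:l]
#6=i depends on [4:l]
#7=k depends on [5:k]
#8=i depends on [6:i]
#9=j depends on [7:k]
sources: [0:m, 1:j]
N(rest) = Σ N(rest − s) over sources s of rest; N(one piece) = 1:
  size 1 → [8]=1  [9]=1
  size 2 → [6,8]=1  [7,9]=1  [8,9]=2
  size 3 → [5,7,9]=1  [6,8,9]=3  [7,8,9]=3
  size 4 → [3,5,7,9]=1  [5,7,8,9]=4  [6,7,8,9]=6
  size 5 → [3,5,7,8,9]=5  [5,6,7,8,9]=10
  size 6 → [3,5,6,7,8,9]=15  [4,5,6,7,8,9]=10
  size 7 → [3,4,5,6,7,8,9]=25
  size 8 → [2,3,4,5,6,7,8,9]=25
  first=0(m) contributes 25
  first=1(j) contributes 25
|[w]| = 50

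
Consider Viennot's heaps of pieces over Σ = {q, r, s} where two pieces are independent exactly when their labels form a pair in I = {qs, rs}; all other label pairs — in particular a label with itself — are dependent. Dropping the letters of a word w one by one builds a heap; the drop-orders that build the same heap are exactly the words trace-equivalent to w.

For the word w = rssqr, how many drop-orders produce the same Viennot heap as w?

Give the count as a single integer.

#0=r has no predecessor
#1=s has no predecessor
#2=s depends on [1:s]
#3=q depends on [0:r]
#4=r depends on [3:q]
sources: [0:r, 1:s]
N(rest) = Σ N(rest − s) over sources s of rest; N(one piece) = 1:
  size 1 → [2]=1  [4]=1
  size 2 → [1,2]=1  [2,4]=2  [3,4]=1
  size 3 → [0,3,4]=1  [1,2,4]=3  [2,3,4]=3
  first=0(r) contributes 6
  first=1(s) contributes 4
|[w]| = 10

10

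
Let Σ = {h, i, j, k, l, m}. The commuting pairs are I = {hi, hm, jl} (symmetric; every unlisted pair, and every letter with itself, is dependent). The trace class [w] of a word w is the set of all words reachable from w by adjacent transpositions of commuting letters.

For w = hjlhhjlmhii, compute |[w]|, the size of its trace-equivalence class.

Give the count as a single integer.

16

#0=h has no predecessor
#1=j depends on [0:h]
#2=l depends on [0:h]
#3=h depends on [1:j, 2:l]
#4=h depends on [3:h]
#5=j depends on [4:h]
#6=l depends on [4:h]
#7=m depends on [5:j, 6:l]
#8=h depends on [5:j, 6:l]
#9=i depends on [7:m]
#10=i depends on [9:i]
sources: [0:h]
N(rest) = Σ N(rest − s) over sources s of rest; N(one piece) = 1:
  size 1 → [8]=1  [10]=1
  size 2 → [8,10]=2  [9,10]=1
  size 3 → [7,9,10]=1  [8,9,10]=3
  size 4 → [7,8,9,10]=4
  size 5 → [5,7,8,9,10]=4  [6,7,8,9,10]=4
  size 6 → [5,6,7,8,9,10]=8
  size 7 → [4,5,6,7,8,9,10]=8
  size 8 → [3,4,5,6,7,8,9,10]=8
  size 9 → [1,3,4,5,6,7,8,9,10]=8  [2,3,4,5,6,7,8,9,10]=8
  first=0(h) contributes 16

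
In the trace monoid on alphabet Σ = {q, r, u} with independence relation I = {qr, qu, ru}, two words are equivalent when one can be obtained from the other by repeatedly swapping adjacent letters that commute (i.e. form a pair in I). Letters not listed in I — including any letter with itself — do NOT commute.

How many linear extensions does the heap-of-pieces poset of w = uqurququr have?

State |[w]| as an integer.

1260

piece 0:u — minimal
piece 1:q — minimal
piece 2:u rests on {0:u}
piece 3:r — minimal
piece 4:q rests on {1:q}
piece 5:u rests on {2:u}
piece 6:q rests on {4:q}
piece 7:u rests on {5:u}
piece 8:r rests on {3:r}
minimal pieces: {0:u, 1:q, 3:r}
ways to finish when only these pieces remain (= sum over removing one remaining piece with nothing left below it):
  1 left: {6}→1  {7}→1  {8}→1
  2 left: {3,8}→1  {4,6}→1  {5,7}→1  {6,7}→2  {6,8}→2  {7,8}→2
  3 left: {1,4,6}→1  {2,5,7}→1  {3,6,8}→3  {3,7,8}→3  {4,6,7}→3  {4,6,8}→3  {5,6,7}→3  {5,7,8}→3  {6,7,8}→6
  4 left: {0,2,5,7}→1  {1,4,6,7}→4  {1,4,6,8}→4  {2,5,6,7}→4  {2,5,7,8}→4  {3,4,6,8}→6  {3,5,7,8}→6  {3,6,7,8}→12  {4,5,6,7}→6  {4,6,7,8}→12  {5,6,7,8}→12
  5 left: {0,2,5,6,7}→5  {0,2,5,7,8}→5  {1,3,4,6,8}→10  {1,4,5,6,7}→10  {1,4,6,7,8}→20  {2,3,5,7,8}→10  {2,4,5,6,7}→10  {2,5,6,7,8}→20  {3,4,6,7,8}→30  {3,5,6,7,8}→30  {4,5,6,7,8}→30
  6 left: {0,2,3,5,7,8}→15  {0,2,4,5,6,7}→15  {0,2,5,6,7,8}→30  {1,2,4,5,6,7}→20  {1,3,4,6,7,8}→60  {1,4,5,6,7,8}→60  {2,3,5,6,7,8}→60  {2,4,5,6,7,8}→60  {3,4,5,6,7,8}→90
  7 left: {0,1,2,4,5,6,7}→35  {0,2,3,5,6,7,8}→105  {0,2,4,5,6,7,8}→105  {1,2,4,5,6,7,8}→140  {1,3,4,5,6,7,8}→210  {2,3,4,5,6,7,8}→210
  placing 0:u first → 560 extensions
  placing 1:q first → 420 extensions
  placing 3:r first → 280 extensions
total linear extensions = 1260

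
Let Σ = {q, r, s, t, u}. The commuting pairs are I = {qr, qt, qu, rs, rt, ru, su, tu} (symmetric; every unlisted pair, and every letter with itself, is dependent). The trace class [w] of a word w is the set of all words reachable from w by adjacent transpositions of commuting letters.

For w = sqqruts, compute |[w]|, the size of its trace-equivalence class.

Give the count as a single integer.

drop 0:s onto floor
drop 1:q onto {0:s}
drop 2:q onto {1:q}
drop 3:r onto floor
drop 4:u onto floor
drop 5:t onto {0:s}
drop 6:s onto {2:q, 5:t}
ground layer = {0:s, 3:r, 4:u}
drop-orders for the pieces not yet dropped (sum over which currently-grounded one goes next):
  1 to go: {3} 1  {4} 1  {6} 1
  2 to go: {2,6} 1  {3,4} 2  {3,6} 2  {4,6} 2  {5,6} 1
  3 to go: {1,2,6} 1  {2,3,6} 3  {2,4,6} 3  {2,5,6} 2  {3,4,6} 6  {3,5,6} 3  {4,5,6} 3
  4 to go: {1,2,3,6} 4  {1,2,4,6} 4  {1,2,5,6} 3  {2,3,4,6} 12  {2,3,5,6} 8  {2,4,5,6} 8  {3,4,5,6} 12
  5 to go: {0,1,2,5,6} 3  {1,2,3,4,6} 20  {1,2,3,5,6} 15  {1,2,4,5,6} 15  {2,3,4,5,6} 40
  if 0:s drops first: 90 orders
  if 3:r drops first: 18 orders
  if 4:u drops first: 18 orders
heap linearizations: 126

126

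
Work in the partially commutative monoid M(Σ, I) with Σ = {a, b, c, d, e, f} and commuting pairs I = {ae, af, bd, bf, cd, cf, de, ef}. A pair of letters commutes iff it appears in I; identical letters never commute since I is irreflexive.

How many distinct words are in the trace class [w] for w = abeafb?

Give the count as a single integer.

12

drop 0:a onto floor
drop 1:b onto {0:a}
drop 2:e onto {1:b}
drop 3:a onto {1:b}
drop 4:f onto floor
drop 5:b onto {2:e, 3:a}
ground layer = {0:a, 4:f}
drop-orders for the pieces not yet dropped (sum over which currently-grounded one goes next):
  1 to go: {4} 1  {5} 1
  2 to go: {2,5} 1  {3,5} 1  {4,5} 2
  3 to go: {2,3,5} 2  {2,4,5} 3  {3,4,5} 3
  4 to go: {1,2,3,5} 2  {2,3,4,5} 8
  if 0:a drops first: 10 orders
  if 4:f drops first: 2 orders
heap linearizations: 12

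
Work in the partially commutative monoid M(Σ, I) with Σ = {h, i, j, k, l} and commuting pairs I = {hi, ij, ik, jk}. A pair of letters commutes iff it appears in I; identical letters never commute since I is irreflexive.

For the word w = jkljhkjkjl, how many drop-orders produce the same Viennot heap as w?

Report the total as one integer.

12

drop 0:j onto floor
drop 1:k onto floor
drop 2:l onto {0:j, 1:k}
drop 3:j onto {2:l}
drop 4:h onto {3:j}
drop 5:k onto {4:h}
drop 6:j onto {4:h}
drop 7:k onto {5:k}
drop 8:j onto {6:j}
drop 9:l onto {7:k, 8:j}
ground layer = {0:j, 1:k}
drop-orders for the pieces not yet dropped (sum over which currently-grounded one goes next):
  1 to go: {9} 1
  2 to go: {7,9} 1  {8,9} 1
  3 to go: {5,7,9} 1  {6,8,9} 1  {7,8,9} 2
  4 to go: {5,7,8,9} 3  {6,7,8,9} 3
  5 to go: {5,6,7,8,9} 6
  6 to go: {4,5,6,7,8,9} 6
  7 to go: {3,4,5,6,7,8,9} 6
  8 to go: {2,3,4,5,6,7,8,9} 6
  if 0:j drops first: 6 orders
  if 1:k drops first: 6 orders
heap linearizations: 12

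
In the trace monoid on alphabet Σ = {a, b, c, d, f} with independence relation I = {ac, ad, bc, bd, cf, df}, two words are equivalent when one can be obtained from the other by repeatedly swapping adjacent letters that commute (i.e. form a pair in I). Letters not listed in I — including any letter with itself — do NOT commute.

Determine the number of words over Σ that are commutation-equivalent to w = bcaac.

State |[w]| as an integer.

drop 0:b onto floor
drop 1:c onto floor
drop 2:a onto {0:b}
drop 3:a onto {2:a}
drop 4:c onto {1:c}
ground layer = {0:b, 1:c}
drop-orders for the pieces not yet dropped (sum over which currently-grounded one goes next):
  1 to go: {3} 1  {4} 1
  2 to go: {1,4} 1  {2,3} 1  {3,4} 2
  3 to go: {0,2,3} 1  {1,3,4} 3  {2,3,4} 3
  if 0:b drops first: 6 orders
  if 1:c drops first: 4 orders
heap linearizations: 10

10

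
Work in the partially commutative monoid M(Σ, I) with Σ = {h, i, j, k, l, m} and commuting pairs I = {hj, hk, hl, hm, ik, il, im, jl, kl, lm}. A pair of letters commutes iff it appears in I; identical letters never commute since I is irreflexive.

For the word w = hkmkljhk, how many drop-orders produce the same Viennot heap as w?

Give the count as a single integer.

drop 0:h onto floor
drop 1:k onto floor
drop 2:m onto {1:k}
drop 3:k onto {2:m}
drop 4:l onto floor
drop 5:j onto {3:k}
drop 6:h onto {0:h}
drop 7:k onto {5:j}
ground layer = {0:h, 1:k, 4:l}
drop-orders for the pieces not yet dropped (sum over which currently-grounded one goes next):
  1 to go: {4} 1  {6} 1  {7} 1
  2 to go: {0,6} 1  {4,6} 2  {4,7} 2  {5,7} 1  {6,7} 2
  3 to go: {0,4,6} 3  {0,6,7} 3  {3,5,7} 1  {4,5,7} 3  {4,6,7} 6  {5,6,7} 3
  4 to go: {0,4,6,7} 12  {0,5,6,7} 6  {2,3,5,7} 1  {3,4,5,7} 4  {3,5,6,7} 4  {4,5,6,7} 12
  5 to go: {0,3,5,6,7} 10  {0,4,5,6,7} 30  {1,2,3,5,7} 1  {2,3,4,5,7} 5  {2,3,5,6,7} 5  {3,4,5,6,7} 20
  6 to go: {0,2,3,5,6,7} 15  {0,3,4,5,6,7} 60  {1,2,3,4,5,7} 6  {1,2,3,5,6,7} 6  {2,3,4,5,6,7} 30
  if 0:h drops first: 42 orders
  if 1:k drops first: 105 orders
  if 4:l drops first: 21 orders
heap linearizations: 168

168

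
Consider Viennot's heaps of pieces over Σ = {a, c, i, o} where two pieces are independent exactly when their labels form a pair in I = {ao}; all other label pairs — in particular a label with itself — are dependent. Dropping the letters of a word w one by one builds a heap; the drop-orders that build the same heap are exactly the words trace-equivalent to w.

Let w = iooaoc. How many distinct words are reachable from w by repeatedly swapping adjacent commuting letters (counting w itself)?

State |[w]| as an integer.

4

drop 0:i onto floor
drop 1:o onto {0:i}
drop 2:o onto {1:o}
drop 3:a onto {0:i}
drop 4:o onto {2:o}
drop 5:c onto {3:a, 4:o}
ground layer = {0:i}
drop-orders for the pieces not yet dropped (sum over which currently-grounded one goes next):
  1 to go: {5} 1
  2 to go: {3,5} 1  {4,5} 1
  3 to go: {2,4,5} 1  {3,4,5} 2
  4 to go: {1,2,4,5} 1  {2,3,4,5} 3
  if 0:i drops first: 4 orders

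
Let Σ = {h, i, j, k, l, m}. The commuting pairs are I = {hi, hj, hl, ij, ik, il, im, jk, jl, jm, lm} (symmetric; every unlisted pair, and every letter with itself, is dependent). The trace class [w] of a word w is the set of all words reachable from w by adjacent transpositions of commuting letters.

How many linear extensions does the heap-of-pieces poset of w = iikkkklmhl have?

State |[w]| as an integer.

#0=i has no predecessor
#1=i depends on [0:i]
#2=k has no predecessor
#3=k depends on [2:k]
#4=k depends on [3:k]
#5=k depends on [4:k]
#6=l depends on [5:k]
#7=m depends on [5:k]
#8=h depends on [7:m]
#9=l depends on [6:l]
sources: [0:i, 2:k]
N(rest) = Σ N(rest − s) over sources s of rest; N(one piece) = 1:
  size 1 → [1]=1  [8]=1  [9]=1
  size 2 → [0,1]=1  [1,8]=2  [1,9]=2  [6,9]=1  [7,8]=1  [8,9]=2
  size 3 → [0,1,8]=3  [0,1,9]=3  [1,6,9]=3  [1,7,8]=3  [1,8,9]=6  [6,8,9]=3  [7,8,9]=3
  size 4 → [0,1,6,9]=6  [0,1,7,8]=6  [0,1,8,9]=12  [1,6,8,9]=12  [1,7,8,9]=12  [6,7,8,9]=6
  size 5 → [0,1,6,8,9]=30  [0,1,7,8,9]=30  [1,6,7,8,9]=30  [5,6,7,8,9]=6
  size 6 → [0,1,6,7,8,9]=90  [1,5,6,7,8,9]=36  [4,5,6,7,8,9]=6
  size 7 → [0,1,5,6,7,8,9]=126  [1,4,5,6,7,8,9]=42  [3,4,5,6,7,8,9]=6
  size 8 → [0,1,4,5,6,7,8,9]=168  [1,3,4,5,6,7,8,9]=48  [2,3,4,5,6,7,8,9]=6
  first=0(i) contributes 54
  first=2(k) contributes 216
|[w]| = 270

270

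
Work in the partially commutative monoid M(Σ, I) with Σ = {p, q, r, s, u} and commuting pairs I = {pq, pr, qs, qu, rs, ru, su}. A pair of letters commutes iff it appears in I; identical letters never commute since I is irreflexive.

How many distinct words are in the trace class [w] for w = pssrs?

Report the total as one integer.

drop 0:p onto floor
drop 1:s onto {0:p}
drop 2:s onto {1:s}
drop 3:r onto floor
drop 4:s onto {2:s}
ground layer = {0:p, 3:r}
drop-orders for the pieces not yet dropped (sum over which currently-grounded one goes next):
  1 to go: {3} 1  {4} 1
  2 to go: {2,4} 1  {3,4} 2
  3 to go: {1,2,4} 1  {2,3,4} 3
  if 0:p drops first: 4 orders
  if 3:r drops first: 1 orders
heap linearizations: 5

5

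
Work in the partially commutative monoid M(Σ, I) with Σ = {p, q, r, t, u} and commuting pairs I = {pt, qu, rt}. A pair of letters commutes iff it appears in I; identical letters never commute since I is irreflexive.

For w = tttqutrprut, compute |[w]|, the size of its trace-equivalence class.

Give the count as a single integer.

#0=t has no predecessor
#1=t depends on [0:t]
#2=t depends on [1:t]
#3=q depends on [2:t]
#4=u depends on [2:t]
#5=t depends on [3:q, 4:u]
#6=r depends on [3:q, 4:u]
#7=p depends on [6:r]
#8=r depends on [7:p]
#9=u depends on [5:t, 8:r]
#10=t depends on [9:u]
sources: [0:t]
N(rest) = Σ N(rest − s) over sources s of rest; N(one piece) = 1:
  size 1 → [10]=1
  size 2 → [9,10]=1
  size 3 → [5,9,10]=1  [8,9,10]=1
  size 4 → [5,8,9,10]=2  [7,8,9,10]=1
  size 5 → [5,7,8,9,10]=3  [6,7,8,9,10]=1
  size 6 → [5,6,7,8,9,10]=4
  size 7 → [3,5,6,7,8,9,10]=4  [4,5,6,7,8,9,10]=4
  size 8 → [3,4,5,6,7,8,9,10]=8
  size 9 → [2,3,4,5,6,7,8,9,10]=8
  first=0(t) contributes 8

8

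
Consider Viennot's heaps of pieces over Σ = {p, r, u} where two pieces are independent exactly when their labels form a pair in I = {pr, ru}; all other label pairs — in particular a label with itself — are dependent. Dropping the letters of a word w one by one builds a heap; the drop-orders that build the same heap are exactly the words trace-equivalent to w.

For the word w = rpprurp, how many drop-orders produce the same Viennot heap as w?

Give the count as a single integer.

35

drop 0:r onto floor
drop 1:p onto floor
drop 2:p onto {1:p}
drop 3:r onto {0:r}
drop 4:u onto {2:p}
drop 5:r onto {3:r}
drop 6:p onto {4:u}
ground layer = {0:r, 1:p}
drop-orders for the pieces not yet dropped (sum over which currently-grounded one goes next):
  1 to go: {5} 1  {6} 1
  2 to go: {3,5} 1  {4,6} 1  {5,6} 2
  3 to go: {0,3,5} 1  {2,4,6} 1  {3,5,6} 3  {4,5,6} 3
  4 to go: {0,3,5,6} 4  {1,2,4,6} 1  {2,4,5,6} 4  {3,4,5,6} 6
  5 to go: {0,3,4,5,6} 10  {1,2,4,5,6} 5  {2,3,4,5,6} 10
  if 0:r drops first: 15 orders
  if 1:p drops first: 20 orders
heap linearizations: 35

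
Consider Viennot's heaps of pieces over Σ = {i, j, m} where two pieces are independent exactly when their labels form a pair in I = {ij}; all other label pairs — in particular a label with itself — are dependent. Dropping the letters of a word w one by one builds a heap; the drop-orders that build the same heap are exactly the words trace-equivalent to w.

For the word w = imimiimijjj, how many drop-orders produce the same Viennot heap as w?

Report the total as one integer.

4

drop 0:i onto floor
drop 1:m onto {0:i}
drop 2:i onto {1:m}
drop 3:m onto {2:i}
drop 4:i onto {3:m}
drop 5:i onto {4:i}
drop 6:m onto {5:i}
drop 7:i onto {6:m}
drop 8:j onto {6:m}
drop 9:j onto {8:j}
drop 10:j onto {9:j}
ground layer = {0:i}
drop-orders for the pieces not yet dropped (sum over which currently-grounded one goes next):
  1 to go: {7} 1  {10} 1
  2 to go: {7,10} 2  {9,10} 1
  3 to go: {7,9,10} 3  {8,9,10} 1
  4 to go: {7,8,9,10} 4
  5 to go: {6,7,8,9,10} 4
  6 to go: {5,6,7,8,9,10} 4
  7 to go: {4,5,6,7,8,9,10} 4
  8 to go: {3,4,5,6,7,8,9,10} 4
  9 to go: {2,3,4,5,6,7,8,9,10} 4
  if 0:i drops first: 4 orders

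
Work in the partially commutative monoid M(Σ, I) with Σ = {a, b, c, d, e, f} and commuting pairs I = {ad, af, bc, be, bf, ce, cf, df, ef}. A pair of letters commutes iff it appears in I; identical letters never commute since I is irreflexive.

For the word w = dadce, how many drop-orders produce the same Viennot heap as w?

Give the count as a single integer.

6

piece 0:d — minimal
piece 1:a — minimal
piece 2:d rests on {0:d}
piece 3:c rests on {1:a, 2:d}
piece 4:e rests on {1:a, 2:d}
minimal pieces: {0:d, 1:a}
ways to finish when only these pieces remain (= sum over removing one remaining piece with nothing left below it):
  1 left: {3}→1  {4}→1
  2 left: {3,4}→2
  3 left: {1,3,4}→2  {2,3,4}→2
  placing 0:d first → 4 extensions
  placing 1:a first → 2 extensions
total linear extensions = 6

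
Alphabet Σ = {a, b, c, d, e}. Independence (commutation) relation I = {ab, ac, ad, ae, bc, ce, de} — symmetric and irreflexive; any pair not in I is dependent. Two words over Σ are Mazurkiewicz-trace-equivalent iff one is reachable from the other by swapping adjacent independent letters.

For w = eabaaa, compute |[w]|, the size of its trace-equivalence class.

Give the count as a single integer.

15

#0=e has no predecessor
#1=a has no predecessor
#2=b depends on [0:e]
#3=a depends on [1:a]
#4=a depends on [3:a]
#5=a depends on [4:a]
sources: [0:e, 1:a]
N(rest) = Σ N(rest − s) over sources s of rest; N(one piece) = 1:
  size 1 → [2]=1  [5]=1
  size 2 → [0,2]=1  [2,5]=2  [4,5]=1
  size 3 → [0,2,5]=3  [2,4,5]=3  [3,4,5]=1
  size 4 → [0,2,4,5]=6  [1,3,4,5]=1  [2,3,4,5]=4
  first=0(e) contributes 5
  first=1(a) contributes 10
|[w]| = 15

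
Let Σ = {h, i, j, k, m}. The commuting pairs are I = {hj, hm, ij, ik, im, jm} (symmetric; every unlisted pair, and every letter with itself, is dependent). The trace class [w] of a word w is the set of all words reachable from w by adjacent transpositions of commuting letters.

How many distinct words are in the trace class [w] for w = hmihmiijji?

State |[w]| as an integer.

drop 0:h onto floor
drop 1:m onto floor
drop 2:i onto {0:h}
drop 3:h onto {2:i}
drop 4:m onto {1:m}
drop 5:i onto {3:h}
drop 6:i onto {5:i}
drop 7:j onto floor
drop 8:j onto {7:j}
drop 9:i onto {6:i}
ground layer = {0:h, 1:m, 7:j}
drop-orders for the pieces not yet dropped (sum over which currently-grounded one goes next):
  1 to go: {4} 1  {8} 1  {9} 1
  2 to go: {1,4} 1  {4,8} 2  {4,9} 2  {6,9} 1  {7,8} 1  {8,9} 2
  3 to go: {1,4,8} 3  {1,4,9} 3  {4,6,9} 3  {4,7,8} 3  {4,8,9} 6  {5,6,9} 1  {6,8,9} 3  {7,8,9} 3
  4 to go: {1,4,6,9} 6  {1,4,7,8} 6  {1,4,8,9} 12  {3,5,6,9} 1  {4,5,6,9} 4  {4,6,8,9} 12  {4,7,8,9} 12  {5,6,8,9} 4  {6,7,8,9} 6
  5 to go: {1,4,5,6,9} 10  {1,4,6,8,9} 30  {1,4,7,8,9} 30  {2,3,5,6,9} 1  {3,4,5,6,9} 5  {3,5,6,8,9} 5  {4,5,6,8,9} 20  {4,6,7,8,9} 30  {5,6,7,8,9} 10
  6 to go: {0,2,3,5,6,9} 1  {1,3,4,5,6,9} 15  {1,4,5,6,8,9} 60  {1,4,6,7,8,9} 90  {2,3,4,5,6,9} 6  {2,3,5,6,8,9} 6  {3,4,5,6,8,9} 30  {3,5,6,7,8,9} 15  {4,5,6,7,8,9} 60
  7 to go: {0,2,3,4,5,6,9} 7  {0,2,3,5,6,8,9} 7  {1,2,3,4,5,6,9} 21  {1,3,4,5,6,8,9} 105  {1,4,5,6,7,8,9} 210  {2,3,4,5,6,8,9} 42  {2,3,5,6,7,8,9} 21  {3,4,5,6,7,8,9} 105
  8 to go: {0,1,2,3,4,5,6,9} 28  {0,2,3,4,5,6,8,9} 56  {0,2,3,5,6,7,8,9} 28  {1,2,3,4,5,6,8,9} 168  {1,3,4,5,6,7,8,9} 420  {2,3,4,5,6,7,8,9} 168
  if 0:h drops first: 756 orders
  if 1:m drops first: 252 orders
  if 7:j drops first: 252 orders
heap linearizations: 1260

1260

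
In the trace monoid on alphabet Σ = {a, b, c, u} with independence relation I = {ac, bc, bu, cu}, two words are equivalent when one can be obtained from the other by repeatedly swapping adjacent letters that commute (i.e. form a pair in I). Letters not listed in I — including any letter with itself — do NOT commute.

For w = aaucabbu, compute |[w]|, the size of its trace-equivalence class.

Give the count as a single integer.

drop 0:a onto floor
drop 1:a onto {0:a}
drop 2:u onto {1:a}
drop 3:c onto floor
drop 4:a onto {2:u}
drop 5:b onto {4:a}
drop 6:b onto {5:b}
drop 7:u onto {4:a}
ground layer = {0:a, 3:c}
drop-orders for the pieces not yet dropped (sum over which currently-grounded one goes next):
  1 to go: {3} 1  {6} 1  {7} 1
  2 to go: {3,6} 2  {3,7} 2  {5,6} 1  {6,7} 2
  3 to go: {3,5,6} 3  {3,6,7} 6  {5,6,7} 3
  4 to go: {3,5,6,7} 12  {4,5,6,7} 3
  5 to go: {2,4,5,6,7} 3  {3,4,5,6,7} 15
  6 to go: {1,2,4,5,6,7} 3  {2,3,4,5,6,7} 18
  if 0:a drops first: 21 orders
  if 3:c drops first: 3 orders
heap linearizations: 24

24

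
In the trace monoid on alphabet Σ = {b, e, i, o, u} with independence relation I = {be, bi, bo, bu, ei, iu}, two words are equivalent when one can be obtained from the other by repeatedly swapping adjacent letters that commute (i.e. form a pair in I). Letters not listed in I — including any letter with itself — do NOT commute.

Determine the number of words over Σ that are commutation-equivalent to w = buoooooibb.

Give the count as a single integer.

drop 0:b onto floor
drop 1:u onto floor
drop 2:o onto {1:u}
drop 3:o onto {2:o}
drop 4:o onto {3:o}
drop 5:o onto {4:o}
drop 6:o onto {5:o}
drop 7:i onto {6:o}
drop 8:b onto {0:b}
drop 9:b onto {8:b}
ground layer = {0:b, 1:u}
drop-orders for the pieces not yet dropped (sum over which currently-grounded one goes next):
  1 to go: {7} 1  {9} 1
  2 to go: {6,7} 1  {7,9} 2  {8,9} 1
  3 to go: {0,8,9} 1  {5,6,7} 1  {6,7,9} 3  {7,8,9} 3
  4 to go: {0,7,8,9} 4  {4,5,6,7} 1  {5,6,7,9} 4  {6,7,8,9} 6
  5 to go: {0,6,7,8,9} 10  {3,4,5,6,7} 1  {4,5,6,7,9} 5  {5,6,7,8,9} 10
  6 to go: {0,5,6,7,8,9} 20  {2,3,4,5,6,7} 1  {3,4,5,6,7,9} 6  {4,5,6,7,8,9} 15
  7 to go: {0,4,5,6,7,8,9} 35  {1,2,3,4,5,6,7} 1  {2,3,4,5,6,7,9} 7  {3,4,5,6,7,8,9} 21
  8 to go: {0,3,4,5,6,7,8,9} 56  {1,2,3,4,5,6,7,9} 8  {2,3,4,5,6,7,8,9} 28
  if 0:b drops first: 36 orders
  if 1:u drops first: 84 orders
heap linearizations: 120

120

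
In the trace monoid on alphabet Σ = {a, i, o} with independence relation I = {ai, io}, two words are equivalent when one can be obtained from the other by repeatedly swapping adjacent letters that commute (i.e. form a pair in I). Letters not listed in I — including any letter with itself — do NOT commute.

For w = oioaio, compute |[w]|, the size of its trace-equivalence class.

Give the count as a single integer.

15

#0=o has no predecessor
#1=i has no predecessor
#2=o depends on [0:o]
#3=a depends on [2:o]
#4=i depends on [1:i]
#5=o depends on [3:a]
sources: [0:o, 1:i]
N(rest) = Σ N(rest − s) over sources s of rest; N(one piece) = 1:
  size 1 → [4]=1  [5]=1
  size 2 → [1,4]=1  [3,5]=1  [4,5]=2
  size 3 → [1,4,5]=3  [2,3,5]=1  [3,4,5]=3
  size 4 → [0,2,3,5]=1  [1,3,4,5]=6  [2,3,4,5]=4
  first=0(o) contributes 10
  first=1(i) contributes 5
|[w]| = 15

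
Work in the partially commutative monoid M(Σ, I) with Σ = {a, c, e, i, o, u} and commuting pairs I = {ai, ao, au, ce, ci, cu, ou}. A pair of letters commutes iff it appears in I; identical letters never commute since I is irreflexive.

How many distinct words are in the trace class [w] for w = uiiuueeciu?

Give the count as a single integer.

10

piece 0:u — minimal
piece 1:i rests on {0:u}
piece 2:i rests on {1:i}
piece 3:u rests on {2:i}
piece 4:u rests on {3:u}
piece 5:e rests on {4:u}
piece 6:e rests on {5:e}
piece 7:c — minimal
piece 8:i rests on {6:e}
piece 9:u rests on {8:i}
minimal pieces: {0:u, 7:c}
ways to finish when only these pieces remain (= sum over removing one remaining piece with nothing left below it):
  1 left: {7}→1  {9}→1
  2 left: {7,9}→2  {8,9}→1
  3 left: {6,8,9}→1  {7,8,9}→3
  4 left: {5,6,8,9}→1  {6,7,8,9}→4
  5 left: {4,5,6,8,9}→1  {5,6,7,8,9}→5
  6 left: {3,4,5,6,8,9}→1  {4,5,6,7,8,9}→6
  7 left: {2,3,4,5,6,8,9}→1  {3,4,5,6,7,8,9}→7
  8 left: {1,2,3,4,5,6,8,9}→1  {2,3,4,5,6,7,8,9}→8
  placing 0:u first → 9 extensions
  placing 7:c first → 1 extensions
total linear extensions = 10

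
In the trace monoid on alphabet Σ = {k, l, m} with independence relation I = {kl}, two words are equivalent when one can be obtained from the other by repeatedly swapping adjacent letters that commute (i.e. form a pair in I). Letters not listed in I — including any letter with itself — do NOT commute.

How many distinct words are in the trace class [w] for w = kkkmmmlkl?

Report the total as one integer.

0(k) covers ∅
1(k) covers 0:k
2(k) covers 1:k
3(m) covers 2:k
4(m) covers 3:m
5(m) covers 4:m
6(l) covers 5:m
7(k) covers 5:m
8(l) covers 6:l
floor of heap: 0:k
completions by unplaced set U, small U first (add the entries for U minus each lowest piece of U):
  |U|=1: {7}:1  {8}:1
  |U|=2: {6,8}:1  {7,8}:2
  |U|=3: {6,7,8}:3
  |U|=4: {5,6,7,8}:3
  |U|=5: {4,5,6,7,8}:3
  |U|=6: {3,4,5,6,7,8}:3
  |U|=7: {2,3,4,5,6,7,8}:3
  start at 0(k): 3

3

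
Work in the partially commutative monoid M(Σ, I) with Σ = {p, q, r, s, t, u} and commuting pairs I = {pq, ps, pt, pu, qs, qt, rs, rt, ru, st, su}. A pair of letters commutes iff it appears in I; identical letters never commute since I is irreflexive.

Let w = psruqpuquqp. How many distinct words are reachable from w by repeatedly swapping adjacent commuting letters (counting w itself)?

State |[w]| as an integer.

770

piece 0:p — minimal
piece 1:s — minimal
piece 2:r rests on {0:p}
piece 3:u — minimal
piece 4:q rests on {2:r, 3:u}
piece 5:p rests on {2:r}
piece 6:u rests on {4:q}
piece 7:q rests on {6:u}
piece 8:u rests on {7:q}
piece 9:q rests on {8:u}
piece 10:p rests on {5:p}
minimal pieces: {0:p, 1:s, 3:u}
ways to finish when only these pieces remain (= sum over removing one remaining piece with nothing left below it):
  1 left: {1}→1  {9}→1  {10}→1
  2 left: {1,9}→2  {1,10}→2  {5,10}→1  {8,9}→1  {9,10}→2
  3 left: {1,5,10}→3  {1,8,9}→3  {1,9,10}→6  {5,9,10}→3  {7,8,9}→1  {8,9,10}→3
  4 left: {1,5,9,10}→12  {1,7,8,9}→4  {1,8,9,10}→12  {5,8,9,10}→6  {6,7,8,9}→1  {7,8,9,10}→4
  5 left: {1,5,8,9,10}→30  {1,6,7,8,9}→5  {1,7,8,9,10}→20  {4,6,7,8,9}→1  {5,7,8,9,10}→10  {6,7,8,9,10}→5
  6 left: {1,4,6,7,8,9}→6  {1,5,7,8,9,10}→60  {1,6,7,8,9,10}→30  {3,4,6,7,8,9}→1  {4,6,7,8,9,10}→6  {5,6,7,8,9,10}→15
  7 left: {1,3,4,6,7,8,9}→7  {1,4,6,7,8,9,10}→42  {1,5,6,7,8,9,10}→105  {3,4,6,7,8,9,10}→7  {4,5,6,7,8,9,10}→21
  8 left: {1,3,4,6,7,8,9,10}→56  {1,4,5,6,7,8,9,10}→168  {2,4,5,6,7,8,9,10}→21  {3,4,5,6,7,8,9,10}→28
  9 left: {0,2,4,5,6,7,8,9,10}→21  {1,2,4,5,6,7,8,9,10}→189  {1,3,4,5,6,7,8,9,10}→252  {2,3,4,5,6,7,8,9,10}→49
  placing 0:p first → 490 extensions
  placing 1:s first → 70 extensions
  placing 3:u first → 210 extensions
total linear extensions = 770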